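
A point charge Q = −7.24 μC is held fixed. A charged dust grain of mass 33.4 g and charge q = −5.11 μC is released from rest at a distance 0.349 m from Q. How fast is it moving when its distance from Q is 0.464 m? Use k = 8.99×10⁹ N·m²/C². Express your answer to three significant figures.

3.76 m/s

Only the electrostatic force acts, so mechanical energy is conserved: ½mv² = U₁ − U₂ = kQq(1/r₁ − 1/r₂).
U₁ − U₂ = (8.99×10⁹ N·m²/C²)(-7.24×10⁻⁶ C)(-5.11×10⁻⁶ C)(1/0.349 − 1/0.464) = 0.236 J.
v = √(2·0.236/0.0334) = 3.76 m/s.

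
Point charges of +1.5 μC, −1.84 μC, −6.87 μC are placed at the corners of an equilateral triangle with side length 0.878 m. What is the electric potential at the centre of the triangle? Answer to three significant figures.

-1.28×10⁵ V

The total potential is the scalar sum of each charge's contribution, V = Σ kqᵢ/rᵢ.
The distance from each vertex to the centroid is a/√3 = 0.507 m.
V = k[(1.50×10⁻⁶)/(0.507) + (-1.84×10⁻⁶)/(0.507) + (-6.87×10⁻⁶)/(0.507)] = -1.28×10⁵ V.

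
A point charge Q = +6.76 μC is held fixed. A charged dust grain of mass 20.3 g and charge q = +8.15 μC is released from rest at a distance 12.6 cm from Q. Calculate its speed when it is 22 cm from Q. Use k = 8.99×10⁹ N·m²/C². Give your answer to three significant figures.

12.9 m/s

Only the electrostatic force acts, so mechanical energy is conserved: ½mv² = U₁ − U₂ = kQq(1/r₁ − 1/r₂).
U₁ − U₂ = (8.99×10⁹ N·m²/C²)(6.76×10⁻⁶ C)(8.15×10⁻⁶ C)(1/0.126 − 1/0.220) = 1.68 J.
v = √(2·1.68/0.0203) = 12.9 m/s.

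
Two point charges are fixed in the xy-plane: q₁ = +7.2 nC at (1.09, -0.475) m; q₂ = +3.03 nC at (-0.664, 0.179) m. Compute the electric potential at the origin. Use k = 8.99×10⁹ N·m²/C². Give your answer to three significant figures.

Electric potential is a scalar, so the contributions from each charge add algebraically: V = Σ kqᵢ/rᵢ.
Distances from the field point to each charge: r₁ = 1.19 m, r₂ = 0.688 m.
V = k[(7.20×10⁻⁹)/(1.19) + (3.03×10⁻⁹)/(0.688)] = 94.0 V.

94.0 V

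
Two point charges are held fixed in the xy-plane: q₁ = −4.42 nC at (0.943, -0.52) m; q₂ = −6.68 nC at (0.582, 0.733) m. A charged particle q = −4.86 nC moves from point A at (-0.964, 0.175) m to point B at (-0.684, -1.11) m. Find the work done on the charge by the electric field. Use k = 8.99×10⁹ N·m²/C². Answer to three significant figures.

The work done by the electric force is W_field = −ΔU = −q(V_B − V_A) = q(V_A − V_B).
At A: distances to the source charges are 2.03 m, 1.64 m; V_A = Σ kqᵢ/rᵢ = -56.1 V.
At B: distances to the source charges are 1.73 m, 2.24 m; V_B = Σ kqᵢ/rᵢ = -49.8 V.
ΔV = V_B − V_A = 6.30 V.
W_field = −qΔV = −(-4.86×10⁻⁹ C)(6.30 V) = 3.06×10⁻⁸ J.

3.06×10⁻⁸ J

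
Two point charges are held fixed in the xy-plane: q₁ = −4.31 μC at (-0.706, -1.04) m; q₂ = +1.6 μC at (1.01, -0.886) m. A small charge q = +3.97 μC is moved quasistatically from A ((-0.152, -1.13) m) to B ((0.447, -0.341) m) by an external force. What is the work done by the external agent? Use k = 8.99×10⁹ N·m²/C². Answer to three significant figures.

0.185 J

For quasistatic motion the external work equals the change in potential energy: W_ext = qΔV = q(V_B − V_A).
At A: distances to the source charges are 0.561 m, 1.19 m; V_A = Σ kqᵢ/rᵢ = -5.69×10⁴ V.
At B: distances to the source charges are 1.35 m, 0.784 m; V_B = Σ kqᵢ/rᵢ = -1.04×10⁴ V.
ΔV = V_B − V_A = 4.65×10⁴ V.
W_ext = qΔV = (3.97×10⁻⁶ C)(4.65×10⁴ V) = 0.185 J.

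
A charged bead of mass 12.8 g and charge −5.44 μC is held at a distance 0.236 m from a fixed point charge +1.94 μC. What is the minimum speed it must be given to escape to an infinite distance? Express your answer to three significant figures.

7.93 m/s

To just escape, total mechanical energy must reach zero at infinity: ½mv²_min + U = 0, so ½mv²_min = −U = |kQq|/r.
|U| = |kQq|/r = (8.99×10⁹ N·m²/C²)(1.94×10⁻⁶)(5.44×10⁻⁶)/(0.236) = 0.402 J.
v_min = √(2|U|/m) = √(2·0.402/0.0128) = 7.93 m/s.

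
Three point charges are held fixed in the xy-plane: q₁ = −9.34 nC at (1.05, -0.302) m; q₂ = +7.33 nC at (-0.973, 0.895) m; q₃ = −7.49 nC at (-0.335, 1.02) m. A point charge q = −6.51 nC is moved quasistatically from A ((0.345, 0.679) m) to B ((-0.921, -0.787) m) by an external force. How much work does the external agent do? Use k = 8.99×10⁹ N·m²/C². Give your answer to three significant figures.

-4.62×10⁻⁷ J

For quasistatic motion the external work equals the change in potential energy: W_ext = qΔV = q(V_B − V_A).
At A: distances to the source charges are 1.21 m, 1.34 m, 0.761 m; V_A = Σ kqᵢ/rᵢ = -109 V.
At B: distances to the source charges are 2.03 m, 1.68 m, 1.90 m; V_B = Σ kqᵢ/rᵢ = -37.7 V.
ΔV = V_B − V_A = 71.0 V.
W_ext = qΔV = (-6.51×10⁻⁹ C)(71.0 V) = -4.62×10⁻⁷ J.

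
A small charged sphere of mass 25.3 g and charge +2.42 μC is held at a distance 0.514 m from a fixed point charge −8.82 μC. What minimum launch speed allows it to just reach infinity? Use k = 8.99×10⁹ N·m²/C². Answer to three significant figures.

To just escape, total mechanical energy must reach zero at infinity: ½mv²_min + U = 0, so ½mv²_min = −U = |kQq|/r.
|U| = |kQq|/r = (8.99×10⁹ N·m²/C²)(8.82×10⁻⁶)(2.42×10⁻⁶)/(0.514) = 0.373 J.
v_min = √(2|U|/m) = √(2·0.373/0.0253) = 5.43 m/s.

5.43 m/s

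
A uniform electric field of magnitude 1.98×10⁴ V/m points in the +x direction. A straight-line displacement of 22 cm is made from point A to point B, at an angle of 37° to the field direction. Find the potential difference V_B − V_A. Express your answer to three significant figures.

-3480 V

Only the component of displacement along E changes the potential: ΔV = −E·d·cosθ.
ΔV = −(1.98×10⁴ V/m)(0.220 m)cos37° = -3480 V.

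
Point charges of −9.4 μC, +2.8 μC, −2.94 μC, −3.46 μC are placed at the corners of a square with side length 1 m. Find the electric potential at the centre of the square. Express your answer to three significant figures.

-1.65×10⁵ V

The total potential is the scalar sum of each charge's contribution, V = Σ kqᵢ/rᵢ.
The distance from each corner to the centre is a√2/2 = 0.707 m.
V = k[(-9.40×10⁻⁶)/(0.707) + (2.80×10⁻⁶)/(0.707) + (-2.94×10⁻⁶)/(0.707) + (-3.46×10⁻⁶)/(0.707)] = -1.65×10⁵ V.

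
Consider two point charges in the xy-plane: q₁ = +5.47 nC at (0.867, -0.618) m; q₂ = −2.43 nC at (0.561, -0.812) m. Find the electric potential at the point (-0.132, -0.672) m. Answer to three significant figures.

18.3 V

The total potential is the scalar sum of each charge's contribution, V = Σ kqᵢ/rᵢ.
Distances from the field point to each charge: r₁ = 1.00 m, r₂ = 0.707 m.
V = k[(5.47×10⁻⁹)/(1.00) + (-2.43×10⁻⁹)/(0.707)] = 18.3 V.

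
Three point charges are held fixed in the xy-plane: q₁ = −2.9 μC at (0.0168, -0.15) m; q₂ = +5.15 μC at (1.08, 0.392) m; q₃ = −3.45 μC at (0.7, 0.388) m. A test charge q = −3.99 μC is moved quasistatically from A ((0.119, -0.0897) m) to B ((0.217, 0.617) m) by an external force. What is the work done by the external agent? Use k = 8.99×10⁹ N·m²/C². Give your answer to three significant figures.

For quasistatic motion the external work equals the change in potential energy: W_ext = qΔV = q(V_B − V_A).
At A: distances to the source charges are 0.119 m, 1.07 m, 0.752 m; V_A = Σ kqᵢ/rᵢ = -2.18×10⁵ V.
At B: distances to the source charges are 0.793 m, 0.892 m, 0.535 m; V_B = Σ kqᵢ/rᵢ = -3.90×10⁴ V.
ΔV = V_B − V_A = 1.79×10⁵ V.
W_ext = qΔV = (-3.99×10⁻⁶ C)(1.79×10⁵ V) = -0.714 J.

-0.714 J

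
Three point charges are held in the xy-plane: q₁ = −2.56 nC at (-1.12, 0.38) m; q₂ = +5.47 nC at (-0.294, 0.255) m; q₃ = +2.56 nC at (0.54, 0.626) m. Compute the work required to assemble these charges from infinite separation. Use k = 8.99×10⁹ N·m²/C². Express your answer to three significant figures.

The assembly work is the sum of pairwise potential energies, U = Σ_{i<j} kqᵢqⱼ/rᵢⱼ.
Pair separations: r₁₂ = 0.835 m, r₁₃ = 1.68 m, r₂₃ = 0.913 m.
U = (-1.51×10⁻⁷) + (-3.51×10⁻⁸) + (1.38×10⁻⁷) = -4.79×10⁻⁸ J.

-4.79×10⁻⁸ J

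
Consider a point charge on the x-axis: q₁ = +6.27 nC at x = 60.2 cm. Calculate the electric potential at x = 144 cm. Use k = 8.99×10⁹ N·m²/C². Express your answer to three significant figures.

Electric potential is a scalar, so the contributions from each charge add algebraically: V = Σ kqᵢ/rᵢ.
V = k[(6.27×10⁻⁹)/(0.838)] = 67.3 V.

67.3 V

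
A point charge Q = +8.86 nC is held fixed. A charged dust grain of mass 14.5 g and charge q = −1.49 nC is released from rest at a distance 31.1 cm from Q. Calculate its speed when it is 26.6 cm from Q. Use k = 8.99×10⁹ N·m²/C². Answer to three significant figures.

Only the electrostatic force acts, so mechanical energy is conserved: ½mv² = U₁ − U₂ = kQq(1/r₁ − 1/r₂).
U₁ − U₂ = (8.99×10⁹ N·m²/C²)(8.86×10⁻⁹ C)(-1.49×10⁻⁹ C)(1/0.311 − 1/0.266) = 6.46×10⁻⁸ J.
v = √(2·6.46×10⁻⁸/0.0145) = 2.98×10⁻³ m/s.

2.98×10⁻³ m/s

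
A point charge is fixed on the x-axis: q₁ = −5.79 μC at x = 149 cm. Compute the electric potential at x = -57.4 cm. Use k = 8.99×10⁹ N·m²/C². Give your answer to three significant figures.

Electric potential is a scalar, so the contributions from each charge add algebraically: V = Σ kqᵢ/rᵢ.
V = k[(-5.79×10⁻⁶)/(2.06)] = -2.52×10⁴ V.

-2.52×10⁴ V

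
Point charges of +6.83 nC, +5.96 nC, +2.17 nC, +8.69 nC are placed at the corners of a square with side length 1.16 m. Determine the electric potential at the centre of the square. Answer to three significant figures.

259 V

Electric potential is a scalar, so the contributions from each charge add algebraically: V = Σ kqᵢ/rᵢ.
The distance from each corner to the centre is a√2/2 = 0.820 m.
V = k[(6.83×10⁻⁹)/(0.820) + (5.96×10⁻⁹)/(0.820) + (2.17×10⁻⁹)/(0.820) + (8.69×10⁻⁹)/(0.820)] = 259 V.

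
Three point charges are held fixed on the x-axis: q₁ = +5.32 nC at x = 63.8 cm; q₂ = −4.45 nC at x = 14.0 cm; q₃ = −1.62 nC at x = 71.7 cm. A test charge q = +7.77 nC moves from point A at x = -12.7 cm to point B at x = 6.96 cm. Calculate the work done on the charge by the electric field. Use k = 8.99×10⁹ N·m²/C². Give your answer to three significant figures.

The work done by the electric force is W_field = −ΔU = −q(V_B − V_A) = q(V_A − V_B).
At A: distances to the source charges are 0.765 m, 0.267 m, 0.844 m; V_A = Σ kqᵢ/rᵢ = -105 V.
At B: distances to the source charges are 0.568 m, 0.0704 m, 0.647 m; V_B = Σ kqᵢ/rᵢ = -507 V.
ΔV = V_B − V_A = -402 V.
W_field = −qΔV = −(7.77×10⁻⁹ C)(-402 V) = 3.12×10⁻⁶ J.

3.12×10⁻⁶ J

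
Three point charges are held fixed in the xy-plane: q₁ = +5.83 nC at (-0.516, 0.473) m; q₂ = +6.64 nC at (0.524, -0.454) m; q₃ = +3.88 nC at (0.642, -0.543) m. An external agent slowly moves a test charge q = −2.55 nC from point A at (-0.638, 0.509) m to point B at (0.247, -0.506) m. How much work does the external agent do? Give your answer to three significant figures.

3.33×10⁻⁷ J

For quasistatic motion the external work equals the change in potential energy: W_ext = qΔV = q(V_B − V_A).
At A: distances to the source charges are 0.127 m, 1.51 m, 1.66 m; V_A = Σ kqᵢ/rᵢ = 473 V.
At B: distances to the source charges are 1.24 m, 0.282 m, 0.397 m; V_B = Σ kqᵢ/rᵢ = 342 V.
ΔV = V_B − V_A = -131 V.
W_ext = qΔV = (-2.55×10⁻⁹ C)(-131 V) = 3.33×10⁻⁷ J.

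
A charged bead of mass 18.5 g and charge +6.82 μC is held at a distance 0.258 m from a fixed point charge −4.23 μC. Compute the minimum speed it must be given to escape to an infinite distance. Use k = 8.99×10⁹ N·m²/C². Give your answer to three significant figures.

To just escape, total mechanical energy must reach zero at infinity: ½mv²_min + U = 0, so ½mv²_min = −U = |kQq|/r.
|U| = |kQq|/r = (8.99×10⁹ N·m²/C²)(4.23×10⁻⁶)(6.82×10⁻⁶)/(0.258) = 1.01 J.
v_min = √(2|U|/m) = √(2·1.01/0.0185) = 10.4 m/s.

10.4 m/s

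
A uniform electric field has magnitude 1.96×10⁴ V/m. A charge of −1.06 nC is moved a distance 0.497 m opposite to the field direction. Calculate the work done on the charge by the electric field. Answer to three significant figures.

The potential change for a displacement 0.497 m opposite to the field direction is ΔV = +Ed = 9740 V.
W_field = −qΔV = 1.03×10⁻⁵ J.

1.03×10⁻⁵ J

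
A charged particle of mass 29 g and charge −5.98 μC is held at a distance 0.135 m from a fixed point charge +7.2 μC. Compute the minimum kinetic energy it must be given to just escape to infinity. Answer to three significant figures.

To just escape, total mechanical energy must reach zero at infinity: ½mv²_min + U = 0, so ½mv²_min = −U = |kQq|/r.
|U| = |kQq|/r = (8.99×10⁹ N·m²/C²)(7.20×10⁻⁶)(5.98×10⁻⁶)/(0.135) = 2.87 J.

2.87 J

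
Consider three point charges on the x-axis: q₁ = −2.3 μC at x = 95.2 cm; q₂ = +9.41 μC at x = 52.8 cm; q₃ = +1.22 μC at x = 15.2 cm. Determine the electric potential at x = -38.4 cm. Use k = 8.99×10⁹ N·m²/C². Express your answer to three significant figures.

Electric potential is a scalar, so the contributions from each charge add algebraically: V = Σ kqᵢ/rᵢ.
Distances from the field point to each charge: r₁ = 1.34 m, r₂ = 0.912 m, r₃ = 0.536 m.
V = k[(-2.30×10⁻⁶)/(1.34) + (9.41×10⁻⁶)/(0.912) + (1.22×10⁻⁶)/(0.536)] = 9.77×10⁴ V.

9.77×10⁴ V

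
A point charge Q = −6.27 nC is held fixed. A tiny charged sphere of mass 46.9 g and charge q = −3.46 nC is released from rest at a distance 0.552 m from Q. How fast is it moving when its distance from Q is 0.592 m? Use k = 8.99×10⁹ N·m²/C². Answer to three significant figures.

Only the electrostatic force acts, so mechanical energy is conserved: ½mv² = U₁ − U₂ = kQq(1/r₁ − 1/r₂).
U₁ − U₂ = (8.99×10⁹ N·m²/C²)(-6.27×10⁻⁹ C)(-3.46×10⁻⁹ C)(1/0.552 − 1/0.592) = 2.39×10⁻⁸ J.
v = √(2·2.39×10⁻⁸/0.0469) = 1.01×10⁻³ m/s.

1.01×10⁻³ m/s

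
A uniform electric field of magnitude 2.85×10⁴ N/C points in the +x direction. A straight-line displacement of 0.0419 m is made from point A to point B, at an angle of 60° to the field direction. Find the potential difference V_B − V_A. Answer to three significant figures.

Only the component of displacement along E changes the potential: ΔV = −E·d·cosθ.
ΔV = −(2.85×10⁴ V/m)(0.0419 m)cos60° = -597 V.

-597 V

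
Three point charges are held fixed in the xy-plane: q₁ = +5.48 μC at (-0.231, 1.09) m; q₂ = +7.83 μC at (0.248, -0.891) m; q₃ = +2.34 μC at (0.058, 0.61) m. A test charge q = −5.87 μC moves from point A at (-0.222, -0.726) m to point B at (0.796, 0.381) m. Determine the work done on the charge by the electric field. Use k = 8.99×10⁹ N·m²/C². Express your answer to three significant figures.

The work done by the electric force is W_field = −ΔU = −q(V_B − V_A) = q(V_A − V_B).
At A: distances to the source charges are 1.82 m, 0.498 m, 1.37 m; V_A = Σ kqᵢ/rᵢ = 1.84×10⁵ V.
At B: distances to the source charges are 1.25 m, 1.39 m, 0.773 m; V_B = Σ kqᵢ/rᵢ = 1.18×10⁵ V.
ΔV = V_B − V_A = -6.63×10⁴ V.
W_field = −qΔV = −(-5.87×10⁻⁶ C)(-6.63×10⁴ V) = -0.389 J.

-0.389 J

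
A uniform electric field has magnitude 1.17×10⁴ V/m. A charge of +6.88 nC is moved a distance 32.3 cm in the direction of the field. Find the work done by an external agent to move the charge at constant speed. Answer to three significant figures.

-2.60×10⁻⁵ J

The potential change for a displacement 32.3 cm in the direction of the field is ΔV = −Ed = -3780 V.
W_ext = qΔV = -2.60×10⁻⁵ J.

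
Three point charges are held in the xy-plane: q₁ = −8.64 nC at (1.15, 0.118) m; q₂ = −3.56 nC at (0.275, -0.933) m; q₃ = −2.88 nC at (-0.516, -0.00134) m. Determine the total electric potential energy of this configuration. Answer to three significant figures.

4.12×10⁻⁷ J

The work to assemble the configuration equals its total potential energy, U = Σ kqᵢqⱼ/rᵢⱼ over all pairs.
Pair separations: r₁₂ = 1.37 m, r₁₃ = 1.67 m, r₂₃ = 1.22 m.
U = (2.02×10⁻⁷) + (1.34×10⁻⁷) + (7.54×10⁻⁸) = 4.12×10⁻⁷ J.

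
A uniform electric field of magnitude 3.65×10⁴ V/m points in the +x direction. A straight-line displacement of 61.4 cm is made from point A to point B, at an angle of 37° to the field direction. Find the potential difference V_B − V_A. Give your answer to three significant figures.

Only the component of displacement along E changes the potential: ΔV = −E·d·cosθ.
ΔV = −(3.65×10⁴ V/m)(0.614 m)cos37° = -1.79×10⁴ V.

-1.79×10⁴ V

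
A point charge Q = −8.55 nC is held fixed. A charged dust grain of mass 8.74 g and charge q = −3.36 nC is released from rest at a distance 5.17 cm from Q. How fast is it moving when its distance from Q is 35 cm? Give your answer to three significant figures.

0.0312 m/s

Only the electrostatic force acts, so mechanical energy is conserved: ½mv² = U₁ − U₂ = kQq(1/r₁ − 1/r₂).
U₁ − U₂ = (8.99×10⁹ N·m²/C²)(-8.55×10⁻⁹ C)(-3.36×10⁻⁹ C)(1/0.0517 − 1/0.350) = 4.26×10⁻⁶ J.
v = √(2·4.26×10⁻⁶/8.74×10⁻³) = 0.0312 m/s.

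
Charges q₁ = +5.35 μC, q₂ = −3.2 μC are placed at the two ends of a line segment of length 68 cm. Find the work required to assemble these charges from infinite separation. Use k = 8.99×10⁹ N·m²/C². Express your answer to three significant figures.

-0.226 J

The work to assemble the configuration equals its total potential energy, U = Σ kqᵢqⱼ/rᵢⱼ over all pairs.
The separation is r = 0.680 m.
U = (-0.226) = -0.226 J.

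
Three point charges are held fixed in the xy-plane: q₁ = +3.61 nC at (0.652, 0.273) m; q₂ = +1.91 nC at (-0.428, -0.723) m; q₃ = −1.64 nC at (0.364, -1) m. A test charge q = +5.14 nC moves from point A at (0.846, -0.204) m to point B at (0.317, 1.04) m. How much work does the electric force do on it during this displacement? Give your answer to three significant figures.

9.84×10⁻⁸ J

The work done by the electric force is W_field = −ΔU = −q(V_B − V_A) = q(V_A − V_B).
At A: distances to the source charges are 0.515 m, 1.38 m, 0.931 m; V_A = Σ kqᵢ/rᵢ = 59.7 V.
At B: distances to the source charges are 0.837 m, 1.91 m, 2.04 m; V_B = Σ kqᵢ/rᵢ = 40.5 V.
ΔV = V_B − V_A = -19.1 V.
W_field = −qΔV = −(5.14×10⁻⁹ C)(-19.1 V) = 9.84×10⁻⁸ J.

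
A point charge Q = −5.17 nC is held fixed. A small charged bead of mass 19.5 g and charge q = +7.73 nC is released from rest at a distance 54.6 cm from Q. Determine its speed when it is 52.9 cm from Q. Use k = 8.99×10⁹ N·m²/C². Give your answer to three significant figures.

1.47×10⁻³ m/s

Only the electrostatic force acts, so mechanical energy is conserved: ½mv² = U₁ − U₂ = kQq(1/r₁ − 1/r₂).
U₁ − U₂ = (8.99×10⁹ N·m²/C²)(-5.17×10⁻⁹ C)(7.73×10⁻⁹ C)(1/0.546 − 1/0.529) = 2.11×10⁻⁸ J.
v = √(2·2.11×10⁻⁸/0.0195) = 1.47×10⁻³ m/s.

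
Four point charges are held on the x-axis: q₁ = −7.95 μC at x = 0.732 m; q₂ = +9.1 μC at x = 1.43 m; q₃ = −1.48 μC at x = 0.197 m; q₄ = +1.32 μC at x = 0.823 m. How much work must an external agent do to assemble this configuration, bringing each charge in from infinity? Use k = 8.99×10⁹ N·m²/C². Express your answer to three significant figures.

-1.72 J

The work to assemble the configuration equals its total potential energy, U = Σ kqᵢqⱼ/rᵢⱼ over all pairs.
Pair separations: r₁₂ = 0.698 m, r₁₃ = 0.535 m, r₁₄ = 0.0910 m, r₂₃ = 1.23 m, r₂₄ = 0.607 m, r₃₄ = 0.626 m.
Summing all 6 pair terms gives U = -1.72 J.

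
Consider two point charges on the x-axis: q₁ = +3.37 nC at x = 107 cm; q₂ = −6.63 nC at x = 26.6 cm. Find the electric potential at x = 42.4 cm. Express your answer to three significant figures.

-330 V

The total potential is the scalar sum of each charge's contribution, V = Σ kqᵢ/rᵢ.
Distances from the field point to each charge: r₁ = 0.646 m, r₂ = 0.158 m.
V = k[(3.37×10⁻⁹)/(0.646) + (-6.63×10⁻⁹)/(0.158)] = -330 V.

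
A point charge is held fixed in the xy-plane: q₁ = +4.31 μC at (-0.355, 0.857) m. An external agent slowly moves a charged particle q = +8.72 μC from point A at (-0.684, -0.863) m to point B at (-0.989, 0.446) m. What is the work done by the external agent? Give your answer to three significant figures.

0.254 J

For quasistatic motion the external work equals the change in potential energy: W_ext = qΔV = q(V_B − V_A).
At A: distance to the source charge is 1.75 m; V_A = kq₁/r = 2.21×10⁴ V.
At B: distance to the source charge is 0.756 m; V_B = kq₁/r = 5.13×10⁴ V.
ΔV = V_B − V_A = 2.92×10⁴ V.
W_ext = qΔV = (8.72×10⁻⁶ C)(2.92×10⁴ V) = 0.254 J.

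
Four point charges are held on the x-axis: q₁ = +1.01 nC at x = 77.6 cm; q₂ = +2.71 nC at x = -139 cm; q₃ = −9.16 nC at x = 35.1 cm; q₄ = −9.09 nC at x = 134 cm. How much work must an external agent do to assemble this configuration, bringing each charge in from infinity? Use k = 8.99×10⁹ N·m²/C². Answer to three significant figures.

The assembly work is the sum of pairwise potential energies, U = Σ_{i<j} kqᵢqⱼ/rᵢⱼ.
Pair separations: r₁₂ = 2.17 m, r₁₃ = 0.425 m, r₁₄ = 0.564 m, r₂₃ = 1.74 m, r₂₄ = 2.73 m, r₃₄ = 0.989 m.
Summing all 6 pair terms gives U = 2.17×10⁻⁷ J.

2.17×10⁻⁷ J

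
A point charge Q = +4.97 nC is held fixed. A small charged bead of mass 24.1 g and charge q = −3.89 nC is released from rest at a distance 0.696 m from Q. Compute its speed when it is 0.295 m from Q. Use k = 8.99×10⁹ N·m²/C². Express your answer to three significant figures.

5.31×10⁻³ m/s

Only the electrostatic force acts, so mechanical energy is conserved: ½mv² = U₁ − U₂ = kQq(1/r₁ − 1/r₂).
U₁ − U₂ = (8.99×10⁹ N·m²/C²)(4.97×10⁻⁹ C)(-3.89×10⁻⁹ C)(1/0.696 − 1/0.295) = 3.39×10⁻⁷ J.
v = √(2·3.39×10⁻⁷/0.0241) = 5.31×10⁻³ m/s.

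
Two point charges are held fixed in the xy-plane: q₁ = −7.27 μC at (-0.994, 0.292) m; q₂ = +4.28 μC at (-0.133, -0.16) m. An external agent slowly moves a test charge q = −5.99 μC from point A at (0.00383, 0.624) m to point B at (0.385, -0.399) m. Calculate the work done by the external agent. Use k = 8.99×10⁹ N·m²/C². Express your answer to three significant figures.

For quasistatic motion the external work equals the change in potential energy: W_ext = qΔV = q(V_B − V_A).
At A: distances to the source charges are 1.05 m, 0.796 m; V_A = Σ kqᵢ/rᵢ = -1.38×10⁴ V.
At B: distances to the source charges are 1.54 m, 0.570 m; V_B = Σ kqᵢ/rᵢ = 2.51×10⁴ V.
ΔV = V_B − V_A = 3.89×10⁴ V.
W_ext = qΔV = (-5.99×10⁻⁶ C)(3.89×10⁴ V) = -0.233 J.

-0.233 J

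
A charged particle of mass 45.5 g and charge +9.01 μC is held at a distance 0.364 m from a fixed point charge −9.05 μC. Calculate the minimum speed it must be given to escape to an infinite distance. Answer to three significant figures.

To just escape, total mechanical energy must reach zero at infinity: ½mv²_min + U = 0, so ½mv²_min = −U = |kQq|/r.
|U| = |kQq|/r = (8.99×10⁹ N·m²/C²)(9.05×10⁻⁶)(9.01×10⁻⁶)/(0.364) = 2.01 J.
v_min = √(2|U|/m) = √(2·2.01/0.0455) = 9.41 m/s.

9.41 m/s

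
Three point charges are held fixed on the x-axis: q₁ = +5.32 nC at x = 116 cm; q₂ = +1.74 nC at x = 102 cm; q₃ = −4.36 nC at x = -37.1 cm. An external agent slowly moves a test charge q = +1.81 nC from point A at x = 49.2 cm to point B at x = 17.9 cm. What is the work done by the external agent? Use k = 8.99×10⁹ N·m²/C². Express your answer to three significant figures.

For quasistatic motion the external work equals the change in potential energy: W_ext = qΔV = q(V_B − V_A).
At A: distances to the source charges are 0.668 m, 0.528 m, 0.863 m; V_A = Σ kqᵢ/rᵢ = 55.8 V.
At B: distances to the source charges are 0.981 m, 0.841 m, 0.550 m; V_B = Σ kqᵢ/rᵢ = -3.91 V.
ΔV = V_B − V_A = -59.7 V.
W_ext = qΔV = (1.81×10⁻⁹ C)(-59.7 V) = -1.08×10⁻⁷ J.

-1.08×10⁻⁷ J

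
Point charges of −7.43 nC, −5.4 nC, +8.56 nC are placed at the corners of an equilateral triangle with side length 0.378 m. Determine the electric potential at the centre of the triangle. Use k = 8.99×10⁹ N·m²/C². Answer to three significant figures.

-176 V

The total potential is the scalar sum of each charge's contribution, V = Σ kqᵢ/rᵢ.
The distance from each vertex to the centroid is a/√3 = 0.218 m.
V = k[(-7.43×10⁻⁹)/(0.218) + (-5.40×10⁻⁹)/(0.218) + (8.56×10⁻⁹)/(0.218)] = -176 V.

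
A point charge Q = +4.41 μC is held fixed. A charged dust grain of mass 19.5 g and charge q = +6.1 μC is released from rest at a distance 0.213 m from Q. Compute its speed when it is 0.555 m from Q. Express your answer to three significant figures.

8.47 m/s

Only the electrostatic force acts, so mechanical energy is conserved: ½mv² = U₁ − U₂ = kQq(1/r₁ − 1/r₂).
U₁ − U₂ = (8.99×10⁹ N·m²/C²)(4.41×10⁻⁶ C)(6.10×10⁻⁶ C)(1/0.213 − 1/0.555) = 0.700 J.
v = √(2·0.700/0.0195) = 8.47 m/s.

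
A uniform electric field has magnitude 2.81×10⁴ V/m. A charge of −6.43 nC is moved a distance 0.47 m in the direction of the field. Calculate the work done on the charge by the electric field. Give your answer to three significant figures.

The potential change for a displacement 0.47 m in the direction of the field is ΔV = −Ed = -1.32×10⁴ V.
W_field = −qΔV = -8.49×10⁻⁵ J.

-8.49×10⁻⁵ J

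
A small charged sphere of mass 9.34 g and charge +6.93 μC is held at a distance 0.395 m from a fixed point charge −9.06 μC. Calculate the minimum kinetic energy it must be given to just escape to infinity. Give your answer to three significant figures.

To just escape, total mechanical energy must reach zero at infinity: ½mv²_min + U = 0, so ½mv²_min = −U = |kQq|/r.
|U| = |kQq|/r = (8.99×10⁹ N·m²/C²)(9.06×10⁻⁶)(6.93×10⁻⁶)/(0.395) = 1.43 J.

1.43 J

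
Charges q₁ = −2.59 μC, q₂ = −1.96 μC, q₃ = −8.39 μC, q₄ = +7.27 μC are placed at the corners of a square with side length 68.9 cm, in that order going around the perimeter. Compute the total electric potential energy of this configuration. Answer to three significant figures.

The assembly work is the sum of pairwise potential energies, U = Σ_{i<j} kqᵢqⱼ/rᵢⱼ.
The four side pairs have separation 0.689 m and the two diagonal pairs 0.974 m.
Summing all 6 pair terms gives U = -0.692 J.

-0.692 J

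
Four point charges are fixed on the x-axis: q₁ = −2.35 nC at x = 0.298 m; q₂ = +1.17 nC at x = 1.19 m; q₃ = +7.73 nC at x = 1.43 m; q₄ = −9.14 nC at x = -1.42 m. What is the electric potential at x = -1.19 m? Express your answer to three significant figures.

-341 V

The total potential is the scalar sum of each charge's contribution, V = Σ kqᵢ/rᵢ.
Distances from the field point to each charge: r₁ = 1.49 m, r₂ = 2.38 m, r₃ = 2.62 m, r₄ = 0.230 m.
V = k[(-2.35×10⁻⁹)/(1.49) + (1.17×10⁻⁹)/(2.38) + (7.73×10⁻⁹)/(2.62) + (-9.14×10⁻⁹)/(0.230)] = -341 V.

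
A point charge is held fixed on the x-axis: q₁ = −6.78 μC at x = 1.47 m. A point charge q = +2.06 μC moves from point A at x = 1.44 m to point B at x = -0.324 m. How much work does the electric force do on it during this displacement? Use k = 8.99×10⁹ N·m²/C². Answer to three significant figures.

-4.12 J

The work done by the electric force is W_field = −ΔU = −q(V_B − V_A) = q(V_A − V_B).
At A: distance to the source charge is 0.0300 m; V_A = kq₁/r = -2.03×10⁶ V.
At B: distance to the source charge is 1.79 m; V_B = kq₁/r = -3.40×10⁴ V.
ΔV = V_B − V_A = 2.00×10⁶ V.
W_field = −qΔV = −(2.06×10⁻⁶ C)(2.00×10⁶ V) = -4.12 J.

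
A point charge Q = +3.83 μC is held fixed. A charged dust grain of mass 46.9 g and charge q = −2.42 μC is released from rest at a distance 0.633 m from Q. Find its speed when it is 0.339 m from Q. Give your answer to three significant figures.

Only the electrostatic force acts, so mechanical energy is conserved: ½mv² = U₁ − U₂ = kQq(1/r₁ − 1/r₂).
U₁ − U₂ = (8.99×10⁹ N·m²/C²)(3.83×10⁻⁶ C)(-2.42×10⁻⁶ C)(1/0.633 − 1/0.339) = 0.114 J.
v = √(2·0.114/0.0469) = 2.21 m/s.

2.21 m/s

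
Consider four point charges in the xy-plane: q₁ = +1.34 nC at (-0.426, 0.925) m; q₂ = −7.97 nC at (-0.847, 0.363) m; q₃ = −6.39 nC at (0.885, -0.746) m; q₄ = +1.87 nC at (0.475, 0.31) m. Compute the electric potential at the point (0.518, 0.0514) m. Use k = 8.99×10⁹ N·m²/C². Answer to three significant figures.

-43.1 V

Electric potential is a scalar, so the contributions from each charge add algebraically: V = Σ kqᵢ/rᵢ.
Distances from the field point to each charge: r₁ = 1.29 m, r₂ = 1.40 m, r₃ = 0.878 m, r₄ = 0.262 m.
V = k[(1.34×10⁻⁹)/(1.29) + (-7.97×10⁻⁹)/(1.40) + (-6.39×10⁻⁹)/(0.878) + (1.87×10⁻⁹)/(0.262)] = -43.1 V.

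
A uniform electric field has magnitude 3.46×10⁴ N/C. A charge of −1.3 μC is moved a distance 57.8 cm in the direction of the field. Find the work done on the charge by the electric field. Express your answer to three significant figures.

The potential change for a displacement 57.8 cm in the direction of the field is ΔV = −Ed = -2.00×10⁴ V.
W_field = −qΔV = -0.0260 J.

-0.0260 J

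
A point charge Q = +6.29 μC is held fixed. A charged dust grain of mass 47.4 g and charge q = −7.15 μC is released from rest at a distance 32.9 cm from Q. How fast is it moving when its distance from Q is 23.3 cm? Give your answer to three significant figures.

4.62 m/s

Only the electrostatic force acts, so mechanical energy is conserved: ½mv² = U₁ − U₂ = kQq(1/r₁ − 1/r₂).
U₁ − U₂ = (8.99×10⁹ N·m²/C²)(6.29×10⁻⁶ C)(-7.15×10⁻⁶ C)(1/0.329 − 1/0.233) = 0.506 J.
v = √(2·0.506/0.0474) = 4.62 m/s.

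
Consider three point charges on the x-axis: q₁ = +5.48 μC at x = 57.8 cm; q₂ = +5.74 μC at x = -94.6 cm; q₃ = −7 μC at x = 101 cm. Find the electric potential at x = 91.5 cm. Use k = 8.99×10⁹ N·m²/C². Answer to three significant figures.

-4.89×10⁵ V

Electric potential is a scalar, so the contributions from each charge add algebraically: V = Σ kqᵢ/rᵢ.
Distances from the field point to each charge: r₁ = 0.337 m, r₂ = 1.86 m, r₃ = 0.0950 m.
V = k[(5.48×10⁻⁶)/(0.337) + (5.74×10⁻⁶)/(1.86) + (-7.00×10⁻⁶)/(0.0950)] = -4.89×10⁵ V.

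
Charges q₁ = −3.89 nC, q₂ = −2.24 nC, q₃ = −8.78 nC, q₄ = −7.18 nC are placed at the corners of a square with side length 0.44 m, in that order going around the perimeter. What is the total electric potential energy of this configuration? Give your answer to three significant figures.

The assembly work is the sum of pairwise potential energies, U = Σ_{i<j} kqᵢqⱼ/rᵢⱼ.
The four side pairs have separation 0.440 m and the two diagonal pairs 0.622 m.
Summing all 6 pair terms gives U = 3.16×10⁻⁶ J.

3.16×10⁻⁶ J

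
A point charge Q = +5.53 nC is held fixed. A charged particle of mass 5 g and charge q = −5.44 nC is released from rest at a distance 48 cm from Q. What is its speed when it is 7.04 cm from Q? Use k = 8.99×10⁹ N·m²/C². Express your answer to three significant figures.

0.0362 m/s

Only the electrostatic force acts, so mechanical energy is conserved: ½mv² = U₁ − U₂ = kQq(1/r₁ − 1/r₂).
U₁ − U₂ = (8.99×10⁹ N·m²/C²)(5.53×10⁻⁹ C)(-5.44×10⁻⁹ C)(1/0.480 − 1/0.0704) = 3.28×10⁻⁶ J.
v = √(2·3.28×10⁻⁶/5.00×10⁻³) = 0.0362 m/s.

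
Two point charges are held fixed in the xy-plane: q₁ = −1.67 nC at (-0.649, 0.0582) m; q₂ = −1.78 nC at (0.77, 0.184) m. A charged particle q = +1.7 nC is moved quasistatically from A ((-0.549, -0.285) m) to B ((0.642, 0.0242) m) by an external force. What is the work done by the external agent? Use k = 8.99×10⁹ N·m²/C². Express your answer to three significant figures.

For quasistatic motion the external work equals the change in potential energy: W_ext = qΔV = q(V_B − V_A).
At A: distances to the source charges are 0.357 m, 1.40 m; V_A = Σ kqᵢ/rᵢ = -53.4 V.
At B: distances to the source charges are 1.29 m, 0.205 m; V_B = Σ kqᵢ/rᵢ = -89.8 V.
ΔV = V_B − V_A = -36.4 V.
W_ext = qΔV = (1.70×10⁻⁹ C)(-36.4 V) = -6.18×10⁻⁸ J.

-6.18×10⁻⁸ J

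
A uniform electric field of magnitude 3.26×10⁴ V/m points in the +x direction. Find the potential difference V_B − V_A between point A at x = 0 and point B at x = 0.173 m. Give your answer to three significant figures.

In a uniform field, potential decreases in the direction of E: V_B − V_A = −E·Δx.
V_B − V_A = −(3.26×10⁴ V/m)(0.173 m) = -5640 V.

-5640 V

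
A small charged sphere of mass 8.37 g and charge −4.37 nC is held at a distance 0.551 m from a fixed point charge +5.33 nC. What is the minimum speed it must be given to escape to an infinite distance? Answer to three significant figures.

To just escape, total mechanical energy must reach zero at infinity: ½mv²_min + U = 0, so ½mv²_min = −U = |kQq|/r.
|U| = |kQq|/r = (8.99×10⁹ N·m²/C²)(5.33×10⁻⁹)(4.37×10⁻⁹)/(0.551) = 3.80×10⁻⁷ J.
v_min = √(2|U|/m) = √(2·3.80×10⁻⁷/8.37×10⁻³) = 9.53×10⁻³ m/s.

9.53×10⁻³ m/s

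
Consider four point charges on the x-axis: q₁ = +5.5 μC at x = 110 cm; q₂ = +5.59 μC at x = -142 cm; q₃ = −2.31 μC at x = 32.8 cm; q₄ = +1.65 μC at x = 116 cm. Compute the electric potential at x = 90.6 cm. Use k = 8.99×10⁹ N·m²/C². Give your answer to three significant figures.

2.99×10⁵ V

The total potential is the scalar sum of each charge's contribution, V = Σ kqᵢ/rᵢ.
Distances from the field point to each charge: r₁ = 0.194 m, r₂ = 2.33 m, r₃ = 0.578 m, r₄ = 0.254 m.
V = k[(5.50×10⁻⁶)/(0.194) + (5.59×10⁻⁶)/(2.33) + (-2.31×10⁻⁶)/(0.578) + (1.65×10⁻⁶)/(0.254)] = 2.99×10⁵ V.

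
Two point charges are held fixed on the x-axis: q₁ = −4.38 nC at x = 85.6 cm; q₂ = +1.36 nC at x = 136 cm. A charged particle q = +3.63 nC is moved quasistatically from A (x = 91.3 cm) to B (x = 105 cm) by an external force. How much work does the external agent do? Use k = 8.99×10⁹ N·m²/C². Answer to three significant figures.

1.81×10⁻⁶ J

For quasistatic motion the external work equals the change in potential energy: W_ext = qΔV = q(V_B − V_A).
At A: distances to the source charges are 0.0570 m, 0.447 m; V_A = Σ kqᵢ/rᵢ = -663 V.
At B: distances to the source charges are 0.194 m, 0.310 m; V_B = Σ kqᵢ/rᵢ = -164 V.
ΔV = V_B − V_A = 500 V.
W_ext = qΔV = (3.63×10⁻⁹ C)(500 V) = 1.81×10⁻⁶ J.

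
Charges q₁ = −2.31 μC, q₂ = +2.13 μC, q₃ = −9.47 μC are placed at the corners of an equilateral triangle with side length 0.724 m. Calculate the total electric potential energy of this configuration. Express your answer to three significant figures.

-0.0399 J

The assembly work is the sum of pairwise potential energies, U = Σ_{i<j} kqᵢqⱼ/rᵢⱼ.
All three pair separations equal the side length, 0.724 m.
U = (-0.0611) + (0.272) + (-0.250) = -0.0399 J.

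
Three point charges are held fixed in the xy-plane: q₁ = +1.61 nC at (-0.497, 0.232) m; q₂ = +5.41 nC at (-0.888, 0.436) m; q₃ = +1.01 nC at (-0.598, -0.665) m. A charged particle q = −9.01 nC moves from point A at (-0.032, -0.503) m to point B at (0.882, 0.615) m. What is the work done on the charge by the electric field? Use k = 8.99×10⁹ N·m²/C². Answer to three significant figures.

-2.55×10⁻⁷ J

The work done by the electric force is W_field = −ΔU = −q(V_B − V_A) = q(V_A − V_B).
At A: distances to the source charges are 0.870 m, 1.27 m, 0.589 m; V_A = Σ kqᵢ/rᵢ = 70.3 V.
At B: distances to the source charges are 1.43 m, 1.78 m, 1.96 m; V_B = Σ kqᵢ/rᵢ = 42.1 V.
ΔV = V_B − V_A = -28.3 V.
W_field = −qΔV = −(-9.01×10⁻⁹ C)(-28.3 V) = -2.55×10⁻⁷ J.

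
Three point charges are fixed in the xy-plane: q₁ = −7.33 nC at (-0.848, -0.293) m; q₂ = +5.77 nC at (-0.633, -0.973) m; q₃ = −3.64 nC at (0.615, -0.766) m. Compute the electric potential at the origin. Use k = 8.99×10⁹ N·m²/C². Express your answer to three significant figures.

The total potential is the scalar sum of each charge's contribution, V = Σ kqᵢ/rᵢ.
Distances from the field point to each charge: r₁ = 0.897 m, r₂ = 1.16 m, r₃ = 0.982 m.
V = k[(-7.33×10⁻⁹)/(0.897) + (5.77×10⁻⁹)/(1.16) + (-3.64×10⁻⁹)/(0.982)] = -62.1 V.

-62.1 V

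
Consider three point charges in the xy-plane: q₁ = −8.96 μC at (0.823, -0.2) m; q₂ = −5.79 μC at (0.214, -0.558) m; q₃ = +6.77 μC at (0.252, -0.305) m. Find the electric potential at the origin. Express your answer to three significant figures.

-2.84×10⁴ V

The total potential is the scalar sum of each charge's contribution, V = Σ kqᵢ/rᵢ.
Distances from the field point to each charge: r₁ = 0.847 m, r₂ = 0.598 m, r₃ = 0.396 m.
V = k[(-8.96×10⁻⁶)/(0.847) + (-5.79×10⁻⁶)/(0.598) + (6.77×10⁻⁶)/(0.396)] = -2.84×10⁴ V.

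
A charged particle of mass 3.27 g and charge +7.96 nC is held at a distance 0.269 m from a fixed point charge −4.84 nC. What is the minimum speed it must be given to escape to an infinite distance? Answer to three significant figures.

0.0281 m/s

To just escape, total mechanical energy must reach zero at infinity: ½mv²_min + U = 0, so ½mv²_min = −U = |kQq|/r.
|U| = |kQq|/r = (8.99×10⁹ N·m²/C²)(4.84×10⁻⁹)(7.96×10⁻⁹)/(0.269) = 1.29×10⁻⁶ J.
v_min = √(2|U|/m) = √(2·1.29×10⁻⁶/3.27×10⁻³) = 0.0281 m/s.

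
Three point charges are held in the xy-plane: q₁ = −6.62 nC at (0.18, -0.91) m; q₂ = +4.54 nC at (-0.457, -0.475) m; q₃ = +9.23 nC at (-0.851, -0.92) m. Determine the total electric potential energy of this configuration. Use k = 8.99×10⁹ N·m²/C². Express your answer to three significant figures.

-2.49×10⁻⁷ J

The assembly work is the sum of pairwise potential energies, U = Σ_{i<j} kqᵢqⱼ/rᵢⱼ.
Pair separations: r₁₂ = 0.771 m, r₁₃ = 1.03 m, r₂₃ = 0.594 m.
U = (-3.50×10⁻⁷) + (-5.33×10⁻⁷) + (6.34×10⁻⁷) = -2.49×10⁻⁷ J.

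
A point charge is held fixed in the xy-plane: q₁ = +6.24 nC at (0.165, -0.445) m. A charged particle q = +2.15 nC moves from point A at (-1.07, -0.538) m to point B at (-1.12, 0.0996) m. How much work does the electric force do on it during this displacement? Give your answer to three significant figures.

1.10×10⁻⁸ J

The work done by the electric force is W_field = −ΔU = −q(V_B − V_A) = q(V_A − V_B).
At A: distance to the source charge is 1.24 m; V_A = kq₁/r = 45.3 V.
At B: distance to the source charge is 1.40 m; V_B = kq₁/r = 40.2 V.
ΔV = V_B − V_A = -5.10 V.
W_field = −qΔV = −(2.15×10⁻⁹ C)(-5.10 V) = 1.10×10⁻⁸ J.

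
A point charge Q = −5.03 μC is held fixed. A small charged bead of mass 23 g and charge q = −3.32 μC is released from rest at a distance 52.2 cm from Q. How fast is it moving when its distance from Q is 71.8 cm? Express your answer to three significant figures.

Only the electrostatic force acts, so mechanical energy is conserved: ½mv² = U₁ − U₂ = kQq(1/r₁ − 1/r₂).
U₁ − U₂ = (8.99×10⁹ N·m²/C²)(-5.03×10⁻⁶ C)(-3.32×10⁻⁶ C)(1/0.522 − 1/0.718) = 0.0785 J.
v = √(2·0.0785/0.0230) = 2.61 m/s.

2.61 m/s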